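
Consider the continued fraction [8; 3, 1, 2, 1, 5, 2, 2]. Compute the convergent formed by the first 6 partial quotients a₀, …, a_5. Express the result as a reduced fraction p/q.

Start with 5.
1 + 1/(5/1) = 1 + 1/5 = 6/5
2 + 1/(6/5) = 2 + 5/6 = 17/6
1 + 1/(17/6) = 1 + 6/17 = 23/17
3 + 1/(23/17) = 3 + 17/23 = 86/23
8 + 1/(86/23) = 8 + 23/86 = 711/86

711/86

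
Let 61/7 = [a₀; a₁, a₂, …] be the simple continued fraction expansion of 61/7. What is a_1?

1

61 ÷ 7 → quotient 8, remainder 5
7 ÷ 5 → quotient 1, remainder 2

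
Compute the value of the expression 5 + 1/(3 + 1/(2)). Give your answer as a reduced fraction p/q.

Work from the innermost term outward:
Start with 2.
3 + 1/(2/1) = 3 + 1/2 = 7/2
5 + 1/(7/2) = 5 + 2/7 = 37/7

37/7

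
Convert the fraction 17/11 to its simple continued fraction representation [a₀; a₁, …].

Run the Euclidean algorithm, recording each quotient:
17 ÷ 11 → quotient 1, remainder 6
11 ÷ 6 → quotient 1, remainder 5
6 ÷ 5 → quotient 1, remainder 1
5 ÷ 1 → quotient 5, remainder 0

[1; 1, 1, 5]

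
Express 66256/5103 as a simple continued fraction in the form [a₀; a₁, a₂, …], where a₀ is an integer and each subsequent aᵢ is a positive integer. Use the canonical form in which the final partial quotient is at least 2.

[12; 1, 60, 2, 13, 3]

Apply division with remainder until the remainder is 0:
66256 ÷ 5103 → quotient 12, remainder 5020
5103 ÷ 5020 → quotient 1, remainder 83
5020 ÷ 83 → quotient 60, remainder 40
83 ÷ 40 → quotient 2, remainder 3
40 ÷ 3 → quotient 13, remainder 1
3 ÷ 1 → quotient 3, remainder 0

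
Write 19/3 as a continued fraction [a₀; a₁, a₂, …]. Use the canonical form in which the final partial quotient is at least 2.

Run the Euclidean algorithm, recording each quotient:
19 = 6·3 + 1, so a_0 = 6
3 = 3·1 + 0, so a_1 = 3

[6; 3]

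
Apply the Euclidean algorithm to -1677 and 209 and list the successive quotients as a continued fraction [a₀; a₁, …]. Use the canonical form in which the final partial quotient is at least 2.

[-9; 1, 40, 1, 4]

Apply division with remainder until the remainder is 0:
-1677 = -9·209 + 204, so a_0 = -9
209 = 1·204 + 5, so a_1 = 1
204 = 40·5 + 4, so a_2 = 40
5 = 1·4 + 1, so a_3 = 1
4 = 4·1 + 0, so a_4 = 4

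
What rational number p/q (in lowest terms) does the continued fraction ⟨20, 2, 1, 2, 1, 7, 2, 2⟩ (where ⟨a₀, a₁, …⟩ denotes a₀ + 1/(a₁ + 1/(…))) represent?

Build up convergents one term at a time:
a_0 = 20: 20/1
a_1 = 2: 41/2
a_2 = 1: 61/3
a_3 = 2: 163/8
a_4 = 1: 224/11
a_5 = 7: 1731/85
a_6 = 2: 3686/181
a_7 = 2: 9103/447

9103/447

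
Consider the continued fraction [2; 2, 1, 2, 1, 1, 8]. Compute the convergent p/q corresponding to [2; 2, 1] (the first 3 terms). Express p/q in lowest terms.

7/3

Start with 1.
2 + 1/(1/1) = 2 + 1/1 = 3/1
2 + 1/(3/1) = 2 + 1/3 = 7/3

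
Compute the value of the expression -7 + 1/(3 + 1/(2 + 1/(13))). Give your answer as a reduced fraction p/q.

Compute successive convergents:
a_0 = -7: -7/1
a_1 = 3: -20/3
a_2 = 2: -47/7
a_3 = 13: -631/94

-631/94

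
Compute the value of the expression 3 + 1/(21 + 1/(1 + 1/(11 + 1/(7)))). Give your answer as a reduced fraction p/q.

5674/1863

a_0 = 3: 3/1
a_1 = 21: 64/21
a_2 = 1: 67/22
a_3 = 11: 801/263
a_4 = 7: 5674/1863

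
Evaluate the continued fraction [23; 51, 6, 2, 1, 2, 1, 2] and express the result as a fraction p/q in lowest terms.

Use the convergent recurrence hₖ = aₖ·hₖ₋₁ + hₖ₋₂ (and likewise for the denominators kₖ):
a_0 = 23: 23/1
a_1 = 51: 1174/51
a_2 = 6: 7067/307
a_3 = 2: 15308/665
a_4 = 1: 22375/972
a_5 = 2: 60058/2609
a_6 = 1: 82433/3581
a_7 = 2: 224924/9771

224924/9771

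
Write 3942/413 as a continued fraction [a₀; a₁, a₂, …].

[9; 1, 1, 5, 12, 3]

3942 = 9·413 + 225, so a_0 = 9
413 = 1·225 + 188, so a_1 = 1
225 = 1·188 + 37, so a_2 = 1
188 = 5·37 + 3, so a_3 = 5
37 = 12·3 + 1, so a_4 = 12
3 = 3·1 + 0, so a_5 = 3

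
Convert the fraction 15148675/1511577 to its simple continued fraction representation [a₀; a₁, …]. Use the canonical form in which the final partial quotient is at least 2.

[10; 45, 1, 15, 36, 57]

Run the Euclidean algorithm, recording each quotient:
15148675 ÷ 1511577 → quotient 10, remainder 32905
1511577 ÷ 32905 → quotient 45, remainder 30852
32905 ÷ 30852 → quotient 1, remainder 2053
30852 ÷ 2053 → quotient 15, remainder 57
2053 ÷ 57 → quotient 36, remainder 1
57 ÷ 1 → quotient 57, remainder 0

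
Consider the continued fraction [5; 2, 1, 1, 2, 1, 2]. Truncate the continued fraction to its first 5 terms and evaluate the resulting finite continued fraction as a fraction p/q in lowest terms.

Start with 2.
1 + 1/(2/1) = 1 + 1/2 = 3/2
1 + 1/(3/2) = 1 + 2/3 = 5/3
2 + 1/(5/3) = 2 + 3/5 = 13/5
5 + 1/(13/5) = 5 + 5/13 = 70/13

70/13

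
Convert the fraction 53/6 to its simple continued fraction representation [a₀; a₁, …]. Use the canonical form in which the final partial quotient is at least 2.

[8; 1, 5]

53 = 8·6 + 5, so a_0 = 8
6 = 1·5 + 1, so a_1 = 1
5 = 5·1 + 0, so a_2 = 5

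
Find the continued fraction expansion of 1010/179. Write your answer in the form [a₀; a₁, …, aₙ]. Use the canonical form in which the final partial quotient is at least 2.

[5; 1, 1, 1, 3, 1, 12]

1010 ÷ 179 → quotient 5, remainder 115
179 ÷ 115 → quotient 1, remainder 64
115 ÷ 64 → quotient 1, remainder 51
64 ÷ 51 → quotient 1, remainder 13
51 ÷ 13 → quotient 3, remainder 12
13 ÷ 12 → quotient 1, remainder 1
12 ÷ 1 → quotient 12, remainder 0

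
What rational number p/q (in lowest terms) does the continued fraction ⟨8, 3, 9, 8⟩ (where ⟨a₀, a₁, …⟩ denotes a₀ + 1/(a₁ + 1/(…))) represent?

1889/227

a_0 = 8: 8/1
a_1 = 3: 25/3
a_2 = 9: 233/28
a_3 = 8: 1889/227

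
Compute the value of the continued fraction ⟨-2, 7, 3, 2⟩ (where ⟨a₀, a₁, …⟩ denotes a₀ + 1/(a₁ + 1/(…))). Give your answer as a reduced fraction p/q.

a_0 = -2: -2/1
a_1 = 7: -13/7
a_2 = 3: -41/22
a_3 = 2: -95/51

-95/51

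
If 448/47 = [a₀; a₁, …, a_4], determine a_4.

3

448 = 9·47 + 25, so a_0 = 9
47 = 1·25 + 22, so a_1 = 1
25 = 1·22 + 3, so a_2 = 1
22 = 7·3 + 1, so a_3 = 7
3 = 3·1 + 0, so a_4 = 3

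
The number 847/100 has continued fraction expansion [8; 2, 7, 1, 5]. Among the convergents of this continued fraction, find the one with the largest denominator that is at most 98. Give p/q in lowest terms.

List convergents until the denominator exceeds the bound:
a_0 = 8: 8/1  (≤ bound)
a_1 = 2: 17/2  (≤ bound)
a_2 = 7: 127/15  (≤ bound)
a_3 = 1: 144/17  (≤ bound)
a_4 = 5: 847/100  (> 98, stop)

144/17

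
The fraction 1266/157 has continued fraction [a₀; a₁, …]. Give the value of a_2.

1

Repeatedly divide and take the remainder:
⌊1266/157⌋ = 8, remainder 10
⌊157/10⌋ = 15, remainder 7
⌊10/7⌋ = 1, remainder 3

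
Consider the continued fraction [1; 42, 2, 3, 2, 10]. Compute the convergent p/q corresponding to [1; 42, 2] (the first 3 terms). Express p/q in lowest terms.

Build up convergents one term at a time:
a_0 = 1: 1/1
a_1 = 42: 43/42
a_2 = 2: 87/85

87/85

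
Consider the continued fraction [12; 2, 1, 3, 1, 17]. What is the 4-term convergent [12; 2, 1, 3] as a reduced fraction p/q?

Use the convergent recurrence hₖ = aₖ·hₖ₋₁ + hₖ₋₂ (and likewise for the denominators kₖ):
a_0 = 12: 12/1
a_1 = 2: 25/2
a_2 = 1: 37/3
a_3 = 3: 136/11

136/11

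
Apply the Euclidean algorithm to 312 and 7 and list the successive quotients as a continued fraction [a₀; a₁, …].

[44; 1, 1, 3]

⌊312/7⌋ = 44, remainder 4
⌊7/4⌋ = 1, remainder 3
⌊4/3⌋ = 1, remainder 1
⌊3/1⌋ = 3, remainder 0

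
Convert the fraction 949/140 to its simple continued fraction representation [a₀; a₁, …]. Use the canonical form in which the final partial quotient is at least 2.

[6; 1, 3, 1, 1, 15]

949 ÷ 140 → quotient 6, remainder 109
140 ÷ 109 → quotient 1, remainder 31
109 ÷ 31 → quotient 3, remainder 16
31 ÷ 16 → quotient 1, remainder 15
16 ÷ 15 → quotient 1, remainder 1
15 ÷ 1 → quotient 15, remainder 0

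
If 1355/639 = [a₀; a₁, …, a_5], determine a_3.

2

1355 = 2·639 + 77, so a_0 = 2
639 = 8·77 + 23, so a_1 = 8
77 = 3·23 + 8, so a_2 = 3
23 = 2·8 + 7, so a_3 = 2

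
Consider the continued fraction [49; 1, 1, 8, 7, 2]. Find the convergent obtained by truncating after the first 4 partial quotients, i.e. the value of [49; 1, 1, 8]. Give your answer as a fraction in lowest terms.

842/17

Compute successive convergents:
a_0 = 49: 49/1
a_1 = 1: 50/1
a_2 = 1: 99/2
a_3 = 8: 842/17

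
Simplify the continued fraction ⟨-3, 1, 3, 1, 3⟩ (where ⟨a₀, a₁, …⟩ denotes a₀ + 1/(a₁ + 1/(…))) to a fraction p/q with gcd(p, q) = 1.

a_0 = -3: -3/1
a_1 = 1: -2/1
a_2 = 3: -9/4
a_3 = 1: -11/5
a_4 = 3: -42/19

-42/19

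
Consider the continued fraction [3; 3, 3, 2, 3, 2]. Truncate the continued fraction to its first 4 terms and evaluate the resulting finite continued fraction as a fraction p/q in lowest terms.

76/23

Starting at the tail and folding back:
Start with 2.
3 + 1/(2/1) = 3 + 1/2 = 7/2
3 + 1/(7/2) = 3 + 2/7 = 23/7
3 + 1/(23/7) = 3 + 7/23 = 76/23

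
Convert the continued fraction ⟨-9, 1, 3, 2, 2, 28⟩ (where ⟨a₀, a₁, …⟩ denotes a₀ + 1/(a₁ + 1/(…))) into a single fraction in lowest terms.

-5142/625

a_0 = -9: -9/1
a_1 = 1: -8/1
a_2 = 3: -33/4
a_3 = 2: -74/9
a_4 = 2: -181/22
a_5 = 28: -5142/625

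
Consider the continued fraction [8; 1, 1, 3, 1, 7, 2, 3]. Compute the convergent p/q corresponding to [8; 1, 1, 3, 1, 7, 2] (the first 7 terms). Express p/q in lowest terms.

a_0 = 8: 8/1
a_1 = 1: 9/1
a_2 = 1: 17/2
a_3 = 3: 60/7
a_4 = 1: 77/9
a_5 = 7: 599/70
a_6 = 2: 1275/149

1275/149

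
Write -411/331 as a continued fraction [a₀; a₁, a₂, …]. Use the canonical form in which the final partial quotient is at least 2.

Apply division with remainder until the remainder is 0:
⌊-411/331⌋ = -2, remainder 251
⌊331/251⌋ = 1, remainder 80
⌊251/80⌋ = 3, remainder 11
⌊80/11⌋ = 7, remainder 3
⌊11/3⌋ = 3, remainder 2
⌊3/2⌋ = 1, remainder 1
⌊2/1⌋ = 2, remainder 0

[-2; 1, 3, 7, 3, 1, 2]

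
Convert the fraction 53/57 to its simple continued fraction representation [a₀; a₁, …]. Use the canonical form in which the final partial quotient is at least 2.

[0; 1, 13, 4]

⌊53/57⌋ = 0, remainder 53
⌊57/53⌋ = 1, remainder 4
⌊53/4⌋ = 13, remainder 1
⌊4/1⌋ = 4, remainder 0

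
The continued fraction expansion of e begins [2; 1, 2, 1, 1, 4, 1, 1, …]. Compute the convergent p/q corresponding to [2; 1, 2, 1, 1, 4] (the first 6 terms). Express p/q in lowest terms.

87/32

Start with 4.
1 + 1/(4/1) = 1 + 1/4 = 5/4
1 + 1/(5/4) = 1 + 4/5 = 9/5
2 + 1/(9/5) = 2 + 5/9 = 23/9
1 + 1/(23/9) = 1 + 9/23 = 32/23
2 + 1/(32/23) = 2 + 23/32 = 87/32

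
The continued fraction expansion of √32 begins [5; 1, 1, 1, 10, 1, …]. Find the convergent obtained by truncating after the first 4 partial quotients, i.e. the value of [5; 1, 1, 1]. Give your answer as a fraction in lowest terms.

17/3

Start with 1.
1 + 1/(1/1) = 1 + 1/1 = 2/1
1 + 1/(2/1) = 1 + 1/2 = 3/2
5 + 1/(3/2) = 5 + 2/3 = 17/3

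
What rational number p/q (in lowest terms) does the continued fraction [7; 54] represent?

379/54

Start with 54.
7 + 1/(54/1) = 7 + 1/54 = 379/54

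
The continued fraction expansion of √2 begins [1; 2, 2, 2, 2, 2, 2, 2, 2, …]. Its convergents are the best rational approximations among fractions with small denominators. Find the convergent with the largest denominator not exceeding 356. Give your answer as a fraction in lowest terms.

239/169

List convergents until the denominator exceeds the bound:
a_0 = 1: 1/1  (≤ bound)
a_1 = 2: 3/2  (≤ bound)
a_2 = 2: 7/5  (≤ bound)
a_3 = 2: 17/12  (≤ bound)
a_4 = 2: 41/29  (≤ bound)
a_5 = 2: 99/70  (≤ bound)
a_6 = 2: 239/169  (≤ bound)
a_7 = 2: 577/408  (> 356, stop)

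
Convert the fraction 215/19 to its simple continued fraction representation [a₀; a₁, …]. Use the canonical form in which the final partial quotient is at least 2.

Run the Euclidean algorithm, recording each quotient:
⌊215/19⌋ = 11, remainder 6
⌊19/6⌋ = 3, remainder 1
⌊6/1⌋ = 6, remainder 0

[11; 3, 6]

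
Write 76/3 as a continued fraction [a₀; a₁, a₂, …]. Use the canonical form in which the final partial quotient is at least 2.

[25; 3]

76 ÷ 3 → quotient 25, remainder 1
3 ÷ 1 → quotient 3, remainder 0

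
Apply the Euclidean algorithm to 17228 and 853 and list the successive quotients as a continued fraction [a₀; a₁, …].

[20; 5, 12, 1, 12]

17228 ÷ 853 → quotient 20, remainder 168
853 ÷ 168 → quotient 5, remainder 13
168 ÷ 13 → quotient 12, remainder 12
13 ÷ 12 → quotient 1, remainder 1
12 ÷ 1 → quotient 12, remainder 0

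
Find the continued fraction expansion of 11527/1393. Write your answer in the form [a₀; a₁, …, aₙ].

[8; 3, 1, 1, 1, 3, 11, 3]

Apply division with remainder until the remainder is 0:
11527 ÷ 1393 → quotient 8, remainder 383
1393 ÷ 383 → quotient 3, remainder 244
383 ÷ 244 → quotient 1, remainder 139
244 ÷ 139 → quotient 1, remainder 105
139 ÷ 105 → quotient 1, remainder 34
105 ÷ 34 → quotient 3, remainder 3
34 ÷ 3 → quotient 11, remainder 1
3 ÷ 1 → quotient 3, remainder 0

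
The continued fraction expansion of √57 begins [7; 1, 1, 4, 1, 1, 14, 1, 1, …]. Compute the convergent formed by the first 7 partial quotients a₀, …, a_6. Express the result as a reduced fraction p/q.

Collapse the nested fraction from the inside out:
Start with 14.
1 + 1/(14/1) = 1 + 1/14 = 15/14
1 + 1/(15/14) = 1 + 14/15 = 29/15
4 + 1/(29/15) = 4 + 15/29 = 131/29
1 + 1/(131/29) = 1 + 29/131 = 160/131
1 + 1/(160/131) = 1 + 131/160 = 291/160
7 + 1/(291/160) = 7 + 160/291 = 2197/291

2197/291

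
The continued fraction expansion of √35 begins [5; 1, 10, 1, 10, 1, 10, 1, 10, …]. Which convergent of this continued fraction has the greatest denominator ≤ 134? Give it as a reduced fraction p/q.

List convergents until the denominator exceeds the bound:
a_0 = 5: 5/1  (≤ bound)
a_1 = 1: 6/1  (≤ bound)
a_2 = 10: 65/11  (≤ bound)
a_3 = 1: 71/12  (≤ bound)
a_4 = 10: 775/131  (≤ bound)
a_5 = 1: 846/143  (> 134, stop)

775/131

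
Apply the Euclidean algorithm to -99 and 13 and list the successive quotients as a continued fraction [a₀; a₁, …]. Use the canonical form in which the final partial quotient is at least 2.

⌊-99/13⌋ = -8, remainder 5
⌊13/5⌋ = 2, remainder 3
⌊5/3⌋ = 1, remainder 2
⌊3/2⌋ = 1, remainder 1
⌊2/1⌋ = 2, remainder 0

[-8; 2, 1, 1, 2]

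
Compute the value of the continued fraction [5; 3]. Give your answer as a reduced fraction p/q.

a_0 = 5: 5/1
a_1 = 3: 16/3

16/3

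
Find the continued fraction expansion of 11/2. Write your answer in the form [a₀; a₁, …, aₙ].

Run the Euclidean algorithm, recording each quotient:
⌊11/2⌋ = 5, remainder 1
⌊2/1⌋ = 2, remainder 0

[5; 2]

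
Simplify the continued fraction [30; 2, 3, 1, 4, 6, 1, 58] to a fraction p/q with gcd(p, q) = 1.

555474/18247

a_0 = 30: 30/1
a_1 = 2: 61/2
a_2 = 3: 213/7
a_3 = 1: 274/9
a_4 = 4: 1309/43
a_5 = 6: 8128/267
a_6 = 1: 9437/310
a_7 = 58: 555474/18247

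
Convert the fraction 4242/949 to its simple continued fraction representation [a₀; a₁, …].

Repeatedly divide and take the remainder:
⌊4242/949⌋ = 4, remainder 446
⌊949/446⌋ = 2, remainder 57
⌊446/57⌋ = 7, remainder 47
⌊57/47⌋ = 1, remainder 10
⌊47/10⌋ = 4, remainder 7
⌊10/7⌋ = 1, remainder 3
⌊7/3⌋ = 2, remainder 1
⌊3/1⌋ = 3, remainder 0

[4; 2, 7, 1, 4, 1, 2, 3]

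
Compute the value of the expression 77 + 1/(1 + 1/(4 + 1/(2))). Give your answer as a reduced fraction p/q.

856/11

Start with 2.
4 + 1/(2/1) = 4 + 1/2 = 9/2
1 + 1/(9/2) = 1 + 2/9 = 11/9
77 + 1/(11/9) = 77 + 9/11 = 856/11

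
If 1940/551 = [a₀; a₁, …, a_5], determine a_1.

1

Apply division with remainder until the remainder is 0:
1940 = 3·551 + 287, so a_0 = 3
551 = 1·287 + 264, so a_1 = 1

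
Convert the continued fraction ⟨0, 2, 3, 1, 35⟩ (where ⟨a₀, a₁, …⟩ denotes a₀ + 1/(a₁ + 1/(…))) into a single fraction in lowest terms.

143/322

Start with 35.
1 + 1/(35/1) = 1 + 1/35 = 36/35
3 + 1/(36/35) = 3 + 35/36 = 143/36
2 + 1/(143/36) = 2 + 36/143 = 322/143
0 + 1/(322/143) = 0 + 143/322 = 143/322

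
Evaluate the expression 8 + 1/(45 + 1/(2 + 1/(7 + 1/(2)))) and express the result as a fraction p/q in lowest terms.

a_0 = 8: 8/1
a_1 = 45: 361/45
a_2 = 2: 730/91
a_3 = 7: 5471/682
a_4 = 2: 11672/1455

11672/1455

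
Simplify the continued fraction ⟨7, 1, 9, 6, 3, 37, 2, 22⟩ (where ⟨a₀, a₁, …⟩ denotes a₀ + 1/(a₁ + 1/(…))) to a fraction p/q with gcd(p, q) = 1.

2594365/328336

a_0 = 7: 7/1
a_1 = 1: 8/1
a_2 = 9: 79/10
a_3 = 6: 482/61
a_4 = 3: 1525/193
a_5 = 37: 56907/7202
a_6 = 2: 115339/14597
a_7 = 22: 2594365/328336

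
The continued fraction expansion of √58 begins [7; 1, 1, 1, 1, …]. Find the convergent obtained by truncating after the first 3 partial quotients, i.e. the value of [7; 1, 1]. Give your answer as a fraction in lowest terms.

a_0 = 7: 7/1
a_1 = 1: 8/1
a_2 = 1: 15/2

15/2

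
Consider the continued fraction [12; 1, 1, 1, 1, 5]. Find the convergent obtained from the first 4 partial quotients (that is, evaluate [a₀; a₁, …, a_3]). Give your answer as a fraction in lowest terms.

38/3

Start with 1.
1 + 1/(1/1) = 1 + 1/1 = 2/1
1 + 1/(2/1) = 1 + 1/2 = 3/2
12 + 1/(3/2) = 12 + 2/3 = 38/3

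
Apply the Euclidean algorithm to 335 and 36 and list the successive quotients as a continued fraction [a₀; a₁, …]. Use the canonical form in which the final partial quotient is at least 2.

[9; 3, 3, 1, 2]

Apply division with remainder until the remainder is 0:
335 = 9·36 + 11, so a_0 = 9
36 = 3·11 + 3, so a_1 = 3
11 = 3·3 + 2, so a_2 = 3
3 = 1·2 + 1, so a_3 = 1
2 = 2·1 + 0, so a_4 = 2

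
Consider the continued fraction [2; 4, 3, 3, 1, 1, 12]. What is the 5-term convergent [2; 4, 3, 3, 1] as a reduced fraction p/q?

a_0 = 2: 2/1
a_1 = 4: 9/4
a_2 = 3: 29/13
a_3 = 3: 96/43
a_4 = 1: 125/56

125/56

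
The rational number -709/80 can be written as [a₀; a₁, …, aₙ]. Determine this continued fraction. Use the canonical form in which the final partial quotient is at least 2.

Apply division with remainder until the remainder is 0:
-709 = -9·80 + 11, so a_0 = -9
80 = 7·11 + 3, so a_1 = 7
11 = 3·3 + 2, so a_2 = 3
3 = 1·2 + 1, so a_3 = 1
2 = 2·1 + 0, so a_4 = 2

[-9; 7, 3, 1, 2]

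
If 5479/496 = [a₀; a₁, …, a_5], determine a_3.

1

5479 = 11·496 + 23, so a_0 = 11
496 = 21·23 + 13, so a_1 = 21
23 = 1·13 + 10, so a_2 = 1
13 = 1·10 + 3, so a_3 = 1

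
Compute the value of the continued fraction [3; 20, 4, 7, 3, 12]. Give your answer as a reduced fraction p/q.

Start with 12.
3 + 1/(12/1) = 3 + 1/12 = 37/12
7 + 1/(37/12) = 7 + 12/37 = 271/37
4 + 1/(271/37) = 4 + 37/271 = 1121/271
20 + 1/(1121/271) = 20 + 271/1121 = 22691/1121
3 + 1/(22691/1121) = 3 + 1121/22691 = 69194/22691

69194/22691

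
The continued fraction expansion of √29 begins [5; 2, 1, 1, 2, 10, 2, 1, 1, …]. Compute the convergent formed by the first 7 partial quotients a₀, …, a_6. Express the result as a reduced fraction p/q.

1524/283

a_0 = 5: 5/1
a_1 = 2: 11/2
a_2 = 1: 16/3
a_3 = 1: 27/5
a_4 = 2: 70/13
a_5 = 10: 727/135
a_6 = 2: 1524/283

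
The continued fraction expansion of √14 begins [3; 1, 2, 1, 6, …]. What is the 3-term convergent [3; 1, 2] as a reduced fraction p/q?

a_0 = 3: 3/1
a_1 = 1: 4/1
a_2 = 2: 11/3

11/3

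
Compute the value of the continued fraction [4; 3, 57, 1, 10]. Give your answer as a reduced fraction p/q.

a_0 = 4: 4/1
a_1 = 3: 13/3
a_2 = 57: 745/172
a_3 = 1: 758/175
a_4 = 10: 8325/1922

8325/1922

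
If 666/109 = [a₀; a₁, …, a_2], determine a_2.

12

Apply division with remainder until the remainder is 0:
666 ÷ 109 → quotient 6, remainder 12
109 ÷ 12 → quotient 9, remainder 1
12 ÷ 1 → quotient 12, remainder 0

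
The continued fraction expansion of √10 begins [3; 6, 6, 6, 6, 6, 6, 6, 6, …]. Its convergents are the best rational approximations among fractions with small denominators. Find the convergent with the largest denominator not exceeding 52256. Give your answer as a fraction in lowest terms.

a_0 = 3: 3/1  (≤ bound)
a_1 = 6: 19/6  (≤ bound)
a_2 = 6: 117/37  (≤ bound)
a_3 = 6: 721/228  (≤ bound)
a_4 = 6: 4443/1405  (≤ bound)
a_5 = 6: 27379/8658  (≤ bound)
a_6 = 6: 168717/53353  (> 52256, stop)

27379/8658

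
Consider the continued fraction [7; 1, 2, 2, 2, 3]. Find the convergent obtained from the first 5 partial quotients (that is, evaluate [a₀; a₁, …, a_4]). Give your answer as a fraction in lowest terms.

Compute successive convergents:
a_0 = 7: 7/1
a_1 = 1: 8/1
a_2 = 2: 23/3
a_3 = 2: 54/7
a_4 = 2: 131/17

131/17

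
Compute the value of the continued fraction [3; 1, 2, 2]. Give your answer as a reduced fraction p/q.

26/7

Start with 2.
2 + 1/(2/1) = 2 + 1/2 = 5/2
1 + 1/(5/2) = 1 + 2/5 = 7/5
3 + 1/(7/5) = 3 + 5/7 = 26/7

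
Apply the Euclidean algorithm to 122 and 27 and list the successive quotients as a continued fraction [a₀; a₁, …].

⌊122/27⌋ = 4, remainder 14
⌊27/14⌋ = 1, remainder 13
⌊14/13⌋ = 1, remainder 1
⌊13/1⌋ = 13, remainder 0

[4; 1, 1, 13]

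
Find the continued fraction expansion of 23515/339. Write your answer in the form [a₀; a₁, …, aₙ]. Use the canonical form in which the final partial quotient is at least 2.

Apply division with remainder until the remainder is 0:
23515 ÷ 339 → quotient 69, remainder 124
339 ÷ 124 → quotient 2, remainder 91
124 ÷ 91 → quotient 1, remainder 33
91 ÷ 33 → quotient 2, remainder 25
33 ÷ 25 → quotient 1, remainder 8
25 ÷ 8 → quotient 3, remainder 1
8 ÷ 1 → quotient 8, remainder 0

[69; 2, 1, 2, 1, 3, 8]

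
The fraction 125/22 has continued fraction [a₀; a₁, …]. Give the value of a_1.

Run the Euclidean algorithm, recording each quotient:
125 ÷ 22 → quotient 5, remainder 15
22 ÷ 15 → quotient 1, remainder 7

1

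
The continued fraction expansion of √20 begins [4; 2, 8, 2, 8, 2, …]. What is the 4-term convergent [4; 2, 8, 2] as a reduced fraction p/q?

Start with 2.
8 + 1/(2/1) = 8 + 1/2 = 17/2
2 + 1/(17/2) = 2 + 2/17 = 36/17
4 + 1/(36/17) = 4 + 17/36 = 161/36

161/36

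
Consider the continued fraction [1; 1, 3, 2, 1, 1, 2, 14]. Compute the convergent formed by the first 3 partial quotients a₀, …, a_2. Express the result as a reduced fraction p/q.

7/4

a_0 = 1: 1/1
a_1 = 1: 2/1
a_2 = 3: 7/4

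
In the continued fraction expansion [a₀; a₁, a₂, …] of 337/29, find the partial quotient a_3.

1

⌊337/29⌋ = 11, remainder 18
⌊29/18⌋ = 1, remainder 11
⌊18/11⌋ = 1, remainder 7
⌊11/7⌋ = 1, remainder 4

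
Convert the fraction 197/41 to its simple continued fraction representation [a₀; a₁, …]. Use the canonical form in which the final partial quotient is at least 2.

[4; 1, 4, 8]

⌊197/41⌋ = 4, remainder 33
⌊41/33⌋ = 1, remainder 8
⌊33/8⌋ = 4, remainder 1
⌊8/1⌋ = 8, remainder 0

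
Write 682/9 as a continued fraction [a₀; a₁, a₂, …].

[75; 1, 3, 2]

⌊682/9⌋ = 75, remainder 7
⌊9/7⌋ = 1, remainder 2
⌊7/2⌋ = 3, remainder 1
⌊2/1⌋ = 2, remainder 0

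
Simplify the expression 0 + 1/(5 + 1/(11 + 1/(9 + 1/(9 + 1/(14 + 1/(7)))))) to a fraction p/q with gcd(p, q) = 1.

90889/462626

Start with 7.
14 + 1/(7/1) = 14 + 1/7 = 99/7
9 + 1/(99/7) = 9 + 7/99 = 898/99
9 + 1/(898/99) = 9 + 99/898 = 8181/898
11 + 1/(8181/898) = 11 + 898/8181 = 90889/8181
5 + 1/(90889/8181) = 5 + 8181/90889 = 462626/90889
0 + 1/(462626/90889) = 0 + 90889/462626 = 90889/462626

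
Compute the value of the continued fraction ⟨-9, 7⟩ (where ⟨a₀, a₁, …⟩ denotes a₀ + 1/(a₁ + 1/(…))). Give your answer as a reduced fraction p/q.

Start with 7.
-9 + 1/(7/1) = -9 + 1/7 = -62/7

-62/7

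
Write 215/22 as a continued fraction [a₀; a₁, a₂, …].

Apply division with remainder until the remainder is 0:
⌊215/22⌋ = 9, remainder 17
⌊22/17⌋ = 1, remainder 5
⌊17/5⌋ = 3, remainder 2
⌊5/2⌋ = 2, remainder 1
⌊2/1⌋ = 2, remainder 0

[9; 1, 3, 2, 2]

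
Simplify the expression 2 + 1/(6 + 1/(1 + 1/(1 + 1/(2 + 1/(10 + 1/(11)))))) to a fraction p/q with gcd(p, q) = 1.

8189/3806

Collapse the nested fraction from the inside out:
Start with 11.
10 + 1/(11/1) = 10 + 1/11 = 111/11
2 + 1/(111/11) = 2 + 11/111 = 233/111
1 + 1/(233/111) = 1 + 111/233 = 344/233
1 + 1/(344/233) = 1 + 233/344 = 577/344
6 + 1/(577/344) = 6 + 344/577 = 3806/577
2 + 1/(3806/577) = 2 + 577/3806 = 8189/3806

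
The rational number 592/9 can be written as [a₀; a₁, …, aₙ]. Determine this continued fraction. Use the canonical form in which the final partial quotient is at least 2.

[65; 1, 3, 2]

592 = 65·9 + 7, so a_0 = 65
9 = 1·7 + 2, so a_1 = 1
7 = 3·2 + 1, so a_2 = 3
2 = 2·1 + 0, so a_3 = 2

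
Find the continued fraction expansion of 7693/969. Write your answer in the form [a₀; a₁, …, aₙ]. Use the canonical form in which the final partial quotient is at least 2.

7693 ÷ 969 → quotient 7, remainder 910
969 ÷ 910 → quotient 1, remainder 59
910 ÷ 59 → quotient 15, remainder 25
59 ÷ 25 → quotient 2, remainder 9
25 ÷ 9 → quotient 2, remainder 7
9 ÷ 7 → quotient 1, remainder 2
7 ÷ 2 → quotient 3, remainder 1
2 ÷ 1 → quotient 2, remainder 0

[7; 1, 15, 2, 2, 1, 3, 2]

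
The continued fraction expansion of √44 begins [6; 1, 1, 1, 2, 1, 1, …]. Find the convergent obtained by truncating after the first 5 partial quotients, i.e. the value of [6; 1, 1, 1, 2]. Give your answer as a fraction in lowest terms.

53/8

a_0 = 6: 6/1
a_1 = 1: 7/1
a_2 = 1: 13/2
a_3 = 1: 20/3
a_4 = 2: 53/8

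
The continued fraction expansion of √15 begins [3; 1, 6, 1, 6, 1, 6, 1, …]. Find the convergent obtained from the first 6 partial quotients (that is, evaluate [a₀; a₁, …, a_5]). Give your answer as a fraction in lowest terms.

244/63

Start with 1.
6 + 1/(1/1) = 6 + 1/1 = 7/1
1 + 1/(7/1) = 1 + 1/7 = 8/7
6 + 1/(8/7) = 6 + 7/8 = 55/8
1 + 1/(55/8) = 1 + 8/55 = 63/55
3 + 1/(63/55) = 3 + 55/63 = 244/63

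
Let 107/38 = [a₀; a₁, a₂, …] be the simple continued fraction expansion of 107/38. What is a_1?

⌊107/38⌋ = 2, remainder 31
⌊38/31⌋ = 1, remainder 7

1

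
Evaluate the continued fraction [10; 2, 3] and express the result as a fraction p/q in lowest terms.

73/7

a_0 = 10: 10/1
a_1 = 2: 21/2
a_2 = 3: 73/7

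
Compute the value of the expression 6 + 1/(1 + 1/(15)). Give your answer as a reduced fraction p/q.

a_0 = 6: 6/1
a_1 = 1: 7/1
a_2 = 15: 111/16

111/16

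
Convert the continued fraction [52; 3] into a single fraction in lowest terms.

Start with 3.
52 + 1/(3/1) = 52 + 1/3 = 157/3

157/3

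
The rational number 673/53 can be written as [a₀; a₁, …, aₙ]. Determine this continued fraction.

⌊673/53⌋ = 12, remainder 37
⌊53/37⌋ = 1, remainder 16
⌊37/16⌋ = 2, remainder 5
⌊16/5⌋ = 3, remainder 1
⌊5/1⌋ = 5, remainder 0

[12; 1, 2, 3, 5]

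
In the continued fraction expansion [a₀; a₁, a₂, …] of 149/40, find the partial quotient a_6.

3

149 = 3·40 + 29, so a_0 = 3
40 = 1·29 + 11, so a_1 = 1
29 = 2·11 + 7, so a_2 = 2
11 = 1·7 + 4, so a_3 = 1
7 = 1·4 + 3, so a_4 = 1
4 = 1·3 + 1, so a_5 = 1
3 = 3·1 + 0, so a_6 = 3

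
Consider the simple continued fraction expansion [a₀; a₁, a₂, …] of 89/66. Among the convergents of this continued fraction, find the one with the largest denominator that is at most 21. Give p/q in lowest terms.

List convergents until the denominator exceeds the bound:
a_0 = 1: 1/1  (≤ bound)
a_1 = 2: 3/2  (≤ bound)
a_2 = 1: 4/3  (≤ bound)
a_3 = 6: 27/20  (≤ bound)
a_4 = 1: 31/23  (> 21, stop)

27/20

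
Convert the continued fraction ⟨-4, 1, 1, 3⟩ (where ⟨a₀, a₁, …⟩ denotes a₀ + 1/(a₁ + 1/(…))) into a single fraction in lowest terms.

a_0 = -4: -4/1
a_1 = 1: -3/1
a_2 = 1: -7/2
a_3 = 3: -24/7

-24/7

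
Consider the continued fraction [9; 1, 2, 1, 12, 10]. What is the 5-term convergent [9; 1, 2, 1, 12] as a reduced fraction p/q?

a_0 = 9: 9/1
a_1 = 1: 10/1
a_2 = 2: 29/3
a_3 = 1: 39/4
a_4 = 12: 497/51

497/51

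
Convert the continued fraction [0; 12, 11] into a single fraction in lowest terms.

a_0 = 0: 0/1
a_1 = 12: 1/12
a_2 = 11: 11/133

11/133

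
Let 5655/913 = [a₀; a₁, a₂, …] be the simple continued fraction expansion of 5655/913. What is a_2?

6

5655 ÷ 913 → quotient 6, remainder 177
913 ÷ 177 → quotient 5, remainder 28
177 ÷ 28 → quotient 6, remainder 9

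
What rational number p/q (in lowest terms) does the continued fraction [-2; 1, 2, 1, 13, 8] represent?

-557/444

Start with 8.
13 + 1/(8/1) = 13 + 1/8 = 105/8
1 + 1/(105/8) = 1 + 8/105 = 113/105
2 + 1/(113/105) = 2 + 105/113 = 331/113
1 + 1/(331/113) = 1 + 113/331 = 444/331
-2 + 1/(444/331) = -2 + 331/444 = -557/444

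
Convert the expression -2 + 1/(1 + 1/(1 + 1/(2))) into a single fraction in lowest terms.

Start with 2.
1 + 1/(2/1) = 1 + 1/2 = 3/2
1 + 1/(3/2) = 1 + 2/3 = 5/3
-2 + 1/(5/3) = -2 + 3/5 = -7/5

-7/5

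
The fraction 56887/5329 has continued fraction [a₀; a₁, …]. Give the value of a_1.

1

Repeatedly divide and take the remainder:
56887 ÷ 5329 → quotient 10, remainder 3597
5329 ÷ 3597 → quotient 1, remainder 1732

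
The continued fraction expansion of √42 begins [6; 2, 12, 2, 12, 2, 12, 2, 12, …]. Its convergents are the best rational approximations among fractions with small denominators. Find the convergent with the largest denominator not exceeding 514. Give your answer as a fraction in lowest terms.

List convergents until the denominator exceeds the bound:
a_0 = 6: 6/1  (≤ bound)
a_1 = 2: 13/2  (≤ bound)
a_2 = 12: 162/25  (≤ bound)
a_3 = 2: 337/52  (≤ bound)
a_4 = 12: 4206/649  (> 514, stop)

337/52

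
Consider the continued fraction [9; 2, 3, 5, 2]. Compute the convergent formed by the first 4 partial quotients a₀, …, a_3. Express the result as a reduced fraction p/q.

Start with 5.
3 + 1/(5/1) = 3 + 1/5 = 16/5
2 + 1/(16/5) = 2 + 5/16 = 37/16
9 + 1/(37/16) = 9 + 16/37 = 349/37

349/37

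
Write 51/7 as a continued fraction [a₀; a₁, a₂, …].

[7; 3, 2]

51 = 7·7 + 2, so a_0 = 7
7 = 3·2 + 1, so a_1 = 3
2 = 2·1 + 0, so a_2 = 2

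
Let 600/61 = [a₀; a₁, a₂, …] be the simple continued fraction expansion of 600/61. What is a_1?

Run the Euclidean algorithm, recording each quotient:
600 ÷ 61 → quotient 9, remainder 51
61 ÷ 51 → quotient 1, remainder 10

1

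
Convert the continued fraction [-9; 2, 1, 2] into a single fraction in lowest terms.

Build up convergents one term at a time:
a_0 = -9: -9/1
a_1 = 2: -17/2
a_2 = 1: -26/3
a_3 = 2: -69/8

-69/8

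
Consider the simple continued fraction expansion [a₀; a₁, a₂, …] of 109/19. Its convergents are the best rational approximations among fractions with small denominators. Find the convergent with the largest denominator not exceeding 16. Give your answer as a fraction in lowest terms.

23/4

List convergents until the denominator exceeds the bound:
a_0 = 5: 5/1  (≤ bound)
a_1 = 1: 6/1  (≤ bound)
a_2 = 2: 17/3  (≤ bound)
a_3 = 1: 23/4  (≤ bound)
a_4 = 4: 109/19  (> 16, stop)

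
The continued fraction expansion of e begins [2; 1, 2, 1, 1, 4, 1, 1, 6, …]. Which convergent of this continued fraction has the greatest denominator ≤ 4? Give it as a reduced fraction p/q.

11/4

a_0 = 2: 2/1  (≤ bound)
a_1 = 1: 3/1  (≤ bound)
a_2 = 2: 8/3  (≤ bound)
a_3 = 1: 11/4  (≤ bound)
a_4 = 1: 19/7  (> 4, stop)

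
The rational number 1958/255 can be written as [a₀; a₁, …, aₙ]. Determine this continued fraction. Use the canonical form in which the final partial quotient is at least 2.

[7; 1, 2, 9, 9]

⌊1958/255⌋ = 7, remainder 173
⌊255/173⌋ = 1, remainder 82
⌊173/82⌋ = 2, remainder 9
⌊82/9⌋ = 9, remainder 1
⌊9/1⌋ = 9, remainder 0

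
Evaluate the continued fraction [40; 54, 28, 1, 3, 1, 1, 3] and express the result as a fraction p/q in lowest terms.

Start with 3.
1 + 1/(3/1) = 1 + 1/3 = 4/3
1 + 1/(4/3) = 1 + 3/4 = 7/4
3 + 1/(7/4) = 3 + 4/7 = 25/7
1 + 1/(25/7) = 1 + 7/25 = 32/25
28 + 1/(32/25) = 28 + 25/32 = 921/32
54 + 1/(921/32) = 54 + 32/921 = 49766/921
40 + 1/(49766/921) = 40 + 921/49766 = 1991561/49766

1991561/49766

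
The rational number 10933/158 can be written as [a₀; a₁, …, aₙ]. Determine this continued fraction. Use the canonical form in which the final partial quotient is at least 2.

10933 ÷ 158 → quotient 69, remainder 31
158 ÷ 31 → quotient 5, remainder 3
31 ÷ 3 → quotient 10, remainder 1
3 ÷ 1 → quotient 3, remainder 0

[69; 5, 10, 3]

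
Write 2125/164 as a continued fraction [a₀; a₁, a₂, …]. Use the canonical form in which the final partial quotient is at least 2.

[12; 1, 22, 2, 3]

Apply division with remainder until the remainder is 0:
2125 ÷ 164 → quotient 12, remainder 157
164 ÷ 157 → quotient 1, remainder 7
157 ÷ 7 → quotient 22, remainder 3
7 ÷ 3 → quotient 2, remainder 1
3 ÷ 1 → quotient 3, remainder 0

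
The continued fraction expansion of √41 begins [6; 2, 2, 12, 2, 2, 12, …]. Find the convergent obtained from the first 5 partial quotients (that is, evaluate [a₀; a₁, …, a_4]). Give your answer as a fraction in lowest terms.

Compute successive convergents:
a_0 = 6: 6/1
a_1 = 2: 13/2
a_2 = 2: 32/5
a_3 = 12: 397/62
a_4 = 2: 826/129

826/129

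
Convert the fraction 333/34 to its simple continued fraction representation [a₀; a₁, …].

[9; 1, 3, 1, 6]

Apply division with remainder until the remainder is 0:
⌊333/34⌋ = 9, remainder 27
⌊34/27⌋ = 1, remainder 7
⌊27/7⌋ = 3, remainder 6
⌊7/6⌋ = 1, remainder 1
⌊6/1⌋ = 6, remainder 0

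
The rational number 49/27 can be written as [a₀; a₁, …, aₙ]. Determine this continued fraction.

[1; 1, 4, 2, 2]

49 = 1·27 + 22, so a_0 = 1
27 = 1·22 + 5, so a_1 = 1
22 = 4·5 + 2, so a_2 = 4
5 = 2·2 + 1, so a_3 = 2
2 = 2·1 + 0, so a_4 = 2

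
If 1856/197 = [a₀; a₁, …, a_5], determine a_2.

⌊1856/197⌋ = 9, remainder 83
⌊197/83⌋ = 2, remainder 31
⌊83/31⌋ = 2, remainder 21

2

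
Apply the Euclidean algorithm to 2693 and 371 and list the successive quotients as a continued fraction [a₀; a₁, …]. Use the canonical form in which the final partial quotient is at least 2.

[7; 3, 1, 6, 2, 1, 1, 2]

Run the Euclidean algorithm, recording each quotient:
2693 ÷ 371 → quotient 7, remainder 96
371 ÷ 96 → quotient 3, remainder 83
96 ÷ 83 → quotient 1, remainder 13
83 ÷ 13 → quotient 6, remainder 5
13 ÷ 5 → quotient 2, remainder 3
5 ÷ 3 → quotient 1, remainder 2
3 ÷ 2 → quotient 1, remainder 1
2 ÷ 1 → quotient 2, remainder 0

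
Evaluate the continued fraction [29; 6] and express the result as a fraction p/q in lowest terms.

175/6

Start with 6.
29 + 1/(6/1) = 29 + 1/6 = 175/6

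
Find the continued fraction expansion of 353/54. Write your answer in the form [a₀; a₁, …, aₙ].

353 = 6·54 + 29, so a_0 = 6
54 = 1·29 + 25, so a_1 = 1
29 = 1·25 + 4, so a_2 = 1
25 = 6·4 + 1, so a_3 = 6
4 = 4·1 + 0, so a_4 = 4

[6; 1, 1, 6, 4]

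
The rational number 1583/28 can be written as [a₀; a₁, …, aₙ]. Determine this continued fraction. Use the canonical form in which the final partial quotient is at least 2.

[56; 1, 1, 6, 2]

1583 ÷ 28 → quotient 56, remainder 15
28 ÷ 15 → quotient 1, remainder 13
15 ÷ 13 → quotient 1, remainder 2
13 ÷ 2 → quotient 6, remainder 1
2 ÷ 1 → quotient 2, remainder 0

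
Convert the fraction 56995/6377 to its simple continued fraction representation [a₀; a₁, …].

[8; 1, 15, 44, 4, 2]

⌊56995/6377⌋ = 8, remainder 5979
⌊6377/5979⌋ = 1, remainder 398
⌊5979/398⌋ = 15, remainder 9
⌊398/9⌋ = 44, remainder 2
⌊9/2⌋ = 4, remainder 1
⌊2/1⌋ = 2, remainder 0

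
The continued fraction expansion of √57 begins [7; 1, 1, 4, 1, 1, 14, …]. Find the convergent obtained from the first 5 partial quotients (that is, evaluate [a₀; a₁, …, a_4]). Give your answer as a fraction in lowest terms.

a_0 = 7: 7/1
a_1 = 1: 8/1
a_2 = 1: 15/2
a_3 = 4: 68/9
a_4 = 1: 83/11

83/11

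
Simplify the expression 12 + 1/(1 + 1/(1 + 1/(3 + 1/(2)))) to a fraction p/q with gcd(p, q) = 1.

Start with 2.
3 + 1/(2/1) = 3 + 1/2 = 7/2
1 + 1/(7/2) = 1 + 2/7 = 9/7
1 + 1/(9/7) = 1 + 7/9 = 16/9
12 + 1/(16/9) = 12 + 9/16 = 201/16

201/16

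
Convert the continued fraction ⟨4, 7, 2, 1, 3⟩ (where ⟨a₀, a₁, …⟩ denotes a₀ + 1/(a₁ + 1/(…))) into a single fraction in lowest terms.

335/81

Start with 3.
1 + 1/(3/1) = 1 + 1/3 = 4/3
2 + 1/(4/3) = 2 + 3/4 = 11/4
7 + 1/(11/4) = 7 + 4/11 = 81/11
4 + 1/(81/11) = 4 + 11/81 = 335/81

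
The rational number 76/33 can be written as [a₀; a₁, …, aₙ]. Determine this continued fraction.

76 ÷ 33 → quotient 2, remainder 10
33 ÷ 10 → quotient 3, remainder 3
10 ÷ 3 → quotient 3, remainder 1
3 ÷ 1 → quotient 3, remainder 0

[2; 3, 3, 3]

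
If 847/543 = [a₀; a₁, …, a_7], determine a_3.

3

Repeatedly divide and take the remainder:
⌊847/543⌋ = 1, remainder 304
⌊543/304⌋ = 1, remainder 239
⌊304/239⌋ = 1, remainder 65
⌊239/65⌋ = 3, remainder 44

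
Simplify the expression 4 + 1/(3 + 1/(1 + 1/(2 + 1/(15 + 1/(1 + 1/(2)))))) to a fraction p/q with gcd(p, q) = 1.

2260/529

a_0 = 4: 4/1
a_1 = 3: 13/3
a_2 = 1: 17/4
a_3 = 2: 47/11
a_4 = 15: 722/169
a_5 = 1: 769/180
a_6 = 2: 2260/529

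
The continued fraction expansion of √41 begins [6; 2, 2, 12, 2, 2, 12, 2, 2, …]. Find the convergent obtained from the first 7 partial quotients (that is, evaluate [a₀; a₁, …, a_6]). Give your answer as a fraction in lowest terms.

Start with 12.
2 + 1/(12/1) = 2 + 1/12 = 25/12
2 + 1/(25/12) = 2 + 12/25 = 62/25
12 + 1/(62/25) = 12 + 25/62 = 769/62
2 + 1/(769/62) = 2 + 62/769 = 1600/769
2 + 1/(1600/769) = 2 + 769/1600 = 3969/1600
6 + 1/(3969/1600) = 6 + 1600/3969 = 25414/3969

25414/3969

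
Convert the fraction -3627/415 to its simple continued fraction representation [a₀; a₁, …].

Apply division with remainder until the remainder is 0:
⌊-3627/415⌋ = -9, remainder 108
⌊415/108⌋ = 3, remainder 91
⌊108/91⌋ = 1, remainder 17
⌊91/17⌋ = 5, remainder 6
⌊17/6⌋ = 2, remainder 5
⌊6/5⌋ = 1, remainder 1
⌊5/1⌋ = 5, remainder 0

[-9; 3, 1, 5, 2, 1, 5]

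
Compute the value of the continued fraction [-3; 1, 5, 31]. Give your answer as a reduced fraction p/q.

-405/187

Collapse the nested fraction from the inside out:
Start with 31.
5 + 1/(31/1) = 5 + 1/31 = 156/31
1 + 1/(156/31) = 1 + 31/156 = 187/156
-3 + 1/(187/156) = -3 + 156/187 = -405/187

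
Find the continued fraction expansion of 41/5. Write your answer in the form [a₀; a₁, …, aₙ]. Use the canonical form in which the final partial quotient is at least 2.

[8; 5]

41 ÷ 5 → quotient 8, remainder 1
5 ÷ 1 → quotient 5, remainder 0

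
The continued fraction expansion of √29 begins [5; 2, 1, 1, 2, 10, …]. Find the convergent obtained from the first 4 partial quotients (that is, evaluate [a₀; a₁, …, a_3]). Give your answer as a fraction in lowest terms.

Work from the innermost term outward:
Start with 1.
1 + 1/(1/1) = 1 + 1/1 = 2/1
2 + 1/(2/1) = 2 + 1/2 = 5/2
5 + 1/(5/2) = 5 + 2/5 = 27/5

27/5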